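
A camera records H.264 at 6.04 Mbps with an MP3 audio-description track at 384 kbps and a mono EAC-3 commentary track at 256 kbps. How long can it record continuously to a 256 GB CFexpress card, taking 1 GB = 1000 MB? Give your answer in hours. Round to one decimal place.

85.2 hours

Audio total: 384 + 256 = 640 kbps = 0.640 Mbps.
Total bitrate: 6.04 + 0.640 = 6.680 Mbps.
Capacity: 256 GB = 2,048,000 Mb.
Recording time: 2,048,000 / 6.680 = 306,587 s ≈ 85.2 hours.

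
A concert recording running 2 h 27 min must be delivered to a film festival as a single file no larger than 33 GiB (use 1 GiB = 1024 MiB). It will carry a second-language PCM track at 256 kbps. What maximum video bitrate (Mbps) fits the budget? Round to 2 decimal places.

31.88 Mbps

Budget: 33 GiB = 283467.8 Mb.
2 h 27 min = 147 min = 8820 s
Total bitrate budget: 283467.8 Mb / 8820 s = 32.139 Mbps.
Audio: 256 kbps = 0.256 Mbps.
Video: 32.139 − 0.256 = 31.883 Mbps.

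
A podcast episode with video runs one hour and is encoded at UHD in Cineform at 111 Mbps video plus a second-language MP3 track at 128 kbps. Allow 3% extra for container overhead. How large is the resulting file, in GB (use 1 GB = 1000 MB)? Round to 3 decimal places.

1 h = 3600 s
Audio: 128 kbps = 0.128 Mbps.
Total bitrate: 111 + 0.128 = 111.128 Mbps.
Stream data: 111.128 Mbps × 3600 s = 400060.8 Mb.
With 3% container overhead: ×1.03.
412,063 Mb ÷ 8 = 51,508 MB → 51.51 GB.

51.508 GB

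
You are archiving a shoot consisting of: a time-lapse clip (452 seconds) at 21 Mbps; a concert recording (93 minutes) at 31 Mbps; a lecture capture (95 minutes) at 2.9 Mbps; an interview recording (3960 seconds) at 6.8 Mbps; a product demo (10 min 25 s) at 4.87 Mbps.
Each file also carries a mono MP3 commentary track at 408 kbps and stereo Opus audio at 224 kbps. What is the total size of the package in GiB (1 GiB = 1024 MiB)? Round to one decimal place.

27.9 GiB

Audio total: 408 + 224 = 632 kbps = 0.632 Mbps.
time-lapse clip: 21.632 Mbps × 452 s = 9777.7 Mb
concert recording: 31.632 Mbps × 5580 s = 176506.6 Mb
lecture capture: 3.532 Mbps × 5700 s = 20132.4 Mb
interview recording: 7.432 Mbps × 3960 s = 29430.7 Mb
product demo: 5.502 Mbps × 625 s = 3438.8 Mb
Total: 239286.1 Mb = 29910.8 MB.
= 27.86 GiB.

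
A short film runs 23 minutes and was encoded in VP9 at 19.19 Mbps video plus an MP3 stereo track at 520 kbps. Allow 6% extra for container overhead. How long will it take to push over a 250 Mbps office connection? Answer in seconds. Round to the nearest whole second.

115 seconds

23 min = 1380 s
Audio: 520 kbps = 0.520 Mbps.
Total bitrate: 19.710 Mbps.
File: 19.710 Mbps × 1380 s = 27199.8 Mb.
With 6% container overhead: ×1.06. → 28831.8 Mb.
At 250 Mbps: 28831.8 / 250 = 115.3 s ≈ 115 seconds.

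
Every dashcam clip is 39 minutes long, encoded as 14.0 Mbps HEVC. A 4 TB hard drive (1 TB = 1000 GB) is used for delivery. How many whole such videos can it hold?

976

39 min = 2340 s
Per item: 14.000 Mbps × 2340 s = 32,760 Mb = 4,095 MB.
Capacity: 4 TB = 32,000,000 Mb; 976.80 items → 976 complete.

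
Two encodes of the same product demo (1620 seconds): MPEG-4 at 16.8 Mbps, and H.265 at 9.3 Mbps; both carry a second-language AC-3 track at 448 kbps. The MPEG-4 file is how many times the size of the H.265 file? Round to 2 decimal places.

Audio: 448 kbps = 0.448 Mbps.
MPEG-4: 17.248 Mbps × 1620 s = 27941.8 Mb = 3.253 GiB.
H.265: 9.748 Mbps × 1620 s = 15791.8 Mb = 1.838 GiB.
Ratio: 3.253 / 1.838 = 1.769.

1.77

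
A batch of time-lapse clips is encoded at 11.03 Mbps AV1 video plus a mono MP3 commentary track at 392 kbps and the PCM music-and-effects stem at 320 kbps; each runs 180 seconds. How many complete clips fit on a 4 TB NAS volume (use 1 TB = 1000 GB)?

Audio total: 392 + 320 = 712 kbps = 0.712 Mbps.
Total bitrate: 11.742 Mbps.
Per item: 11.742 Mbps × 180 s = 2,114 Mb = 264.2 MB.
Capacity: 4 TB = 32,000,000 Mb; 15140.33 items → 15140 complete.

15140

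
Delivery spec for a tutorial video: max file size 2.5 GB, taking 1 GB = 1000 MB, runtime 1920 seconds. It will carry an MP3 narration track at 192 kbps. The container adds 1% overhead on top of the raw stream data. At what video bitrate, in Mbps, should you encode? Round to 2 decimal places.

10.12 Mbps

Budget: 2.5 GB = 20000.0 Mb.
Stream payload after overhead: 20000.0 / 1.01 = 19802.0 Mb.
Total bitrate budget: 19802.0 Mb / 1920 s = 10.314 Mbps.
Audio: 192 kbps = 0.192 Mbps.
Video: 10.314 − 0.192 = 10.122 Mbps.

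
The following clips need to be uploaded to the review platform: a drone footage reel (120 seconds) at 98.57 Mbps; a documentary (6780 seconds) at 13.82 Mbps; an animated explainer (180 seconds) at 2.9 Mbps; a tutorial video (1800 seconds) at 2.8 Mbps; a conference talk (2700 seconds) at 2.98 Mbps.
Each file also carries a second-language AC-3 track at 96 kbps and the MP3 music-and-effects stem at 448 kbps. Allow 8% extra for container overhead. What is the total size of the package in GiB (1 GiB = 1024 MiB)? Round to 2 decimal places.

15.77 GiB

Audio total: 96 + 448 = 544 kbps = 0.544 Mbps.
drone footage reel: 99.114 Mbps × 120 s × 1.08 = 12845.2 Mb
documentary: 14.364 Mbps × 6780 s × 1.08 = 105179.0 Mb
animated explainer: 3.444 Mbps × 180 s × 1.08 = 669.5 Mb
tutorial video: 3.344 Mbps × 1800 s × 1.08 = 6500.7 Mb
conference talk: 3.524 Mbps × 2700 s × 1.08 = 10276.0 Mb
Total: 135470.4 Mb = 16933.8 MB.
= 15.77 GiB.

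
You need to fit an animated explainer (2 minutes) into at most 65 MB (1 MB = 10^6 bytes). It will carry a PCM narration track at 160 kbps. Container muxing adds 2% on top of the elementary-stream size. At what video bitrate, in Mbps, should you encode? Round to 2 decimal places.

4.09 Mbps

Budget: 65 MB = 520.0 Mb.
Stream payload after overhead: 520.0 / 1.02 = 509.8 Mb.
2 min = 120 s
Total bitrate budget: 509.8 Mb / 120 s = 4.248 Mbps.
Audio: 160 kbps = 0.160 Mbps.
Video: 4.248 − 0.160 = 4.088 Mbps.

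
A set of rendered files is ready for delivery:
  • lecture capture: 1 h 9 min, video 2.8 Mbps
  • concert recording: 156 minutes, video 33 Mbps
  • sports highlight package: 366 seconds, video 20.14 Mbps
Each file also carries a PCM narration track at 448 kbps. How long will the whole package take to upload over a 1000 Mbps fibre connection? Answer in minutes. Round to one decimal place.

Audio: 448 kbps = 0.448 Mbps.
lecture capture: 3.248 Mbps × 4140 s = 13446.7 Mb
concert recording: 33.448 Mbps × 9360 s = 313073.3 Mb
sports highlight package: 20.588 Mbps × 366 s = 7535.2 Mb
Total: 334055.2 Mb = 41756.9 MB.
At 1000 Mbps: 334055.2 / 1000 = 334 s ≈ 5.57 minutes.

5.6 minutes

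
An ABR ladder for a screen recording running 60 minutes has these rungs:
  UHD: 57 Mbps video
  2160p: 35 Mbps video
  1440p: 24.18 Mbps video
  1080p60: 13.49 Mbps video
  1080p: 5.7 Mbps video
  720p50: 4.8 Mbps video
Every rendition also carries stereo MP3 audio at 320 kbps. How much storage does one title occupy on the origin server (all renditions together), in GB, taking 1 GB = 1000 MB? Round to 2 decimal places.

63.94 GB

60 min = 3600 s
Audio: 320 kbps = 0.320 Mbps.
Sum of rendition bitrates: (57+0.320) + (35+0.320) + (24.18+0.320) + (13.49+0.320) + (5.7+0.320) + (4.8+0.320) = 142.090 Mbps.
× 3600 s = 511,524 Mb = 63,940 MB = 63.94 GB.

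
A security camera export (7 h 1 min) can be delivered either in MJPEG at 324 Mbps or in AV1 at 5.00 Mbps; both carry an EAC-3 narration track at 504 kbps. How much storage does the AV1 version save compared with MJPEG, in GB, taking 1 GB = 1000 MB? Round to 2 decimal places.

7 h 1 min = 421 min = 25260 s
Audio: 504 kbps = 0.504 Mbps.
MJPEG: 324.504 Mbps × 25260 s = 8196971.0 Mb = 1024.621 GB.
AV1: 5.504 Mbps × 25260 s = 139031.0 Mb = 17.379 GB.
Saving: 1024.621 − 17.379 = 1007.242 GB.

1007.24 GB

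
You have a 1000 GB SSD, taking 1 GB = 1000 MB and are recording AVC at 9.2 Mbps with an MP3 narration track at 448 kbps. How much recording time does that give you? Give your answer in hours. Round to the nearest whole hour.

230 hours

Audio: 448 kbps = 0.448 Mbps.
Total bitrate: 9.2 + 0.448 = 9.648 Mbps.
Capacity: 1000 GB = 8,000,000 Mb.
Recording time: 8,000,000 / 9.648 = 829,187 s ≈ 230 hours.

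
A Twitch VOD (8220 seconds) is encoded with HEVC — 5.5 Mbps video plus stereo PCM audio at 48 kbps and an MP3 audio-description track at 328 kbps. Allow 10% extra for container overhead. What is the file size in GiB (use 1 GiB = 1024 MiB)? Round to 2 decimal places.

Audio total: 48 + 328 = 376 kbps = 0.376 Mbps.
Total bitrate: 5.5 + 0.376 = 5.876 Mbps.
Stream data: 5.876 Mbps × 8220 s = 48300.7 Mb.
With 10% container overhead: ×1.10.
53,131 Mb = 6,641,349,000 bytes ÷ 1,073,741,824 = 6.185 GiB.

6.19 GiB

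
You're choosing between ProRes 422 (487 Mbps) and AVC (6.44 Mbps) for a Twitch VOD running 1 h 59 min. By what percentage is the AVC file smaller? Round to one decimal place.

98.7%

1 h 59 min = 119 min = 7140 s
ProRes 422: 487.000 Mbps × 7140 s = 3477180.0 Mb = 434.647 GB.
AVC: 6.440 Mbps × 7140 s = 45981.6 Mb = 5.748 GB.
Reduction: (1 − 5.748/434.647) × 100 = 98.68%.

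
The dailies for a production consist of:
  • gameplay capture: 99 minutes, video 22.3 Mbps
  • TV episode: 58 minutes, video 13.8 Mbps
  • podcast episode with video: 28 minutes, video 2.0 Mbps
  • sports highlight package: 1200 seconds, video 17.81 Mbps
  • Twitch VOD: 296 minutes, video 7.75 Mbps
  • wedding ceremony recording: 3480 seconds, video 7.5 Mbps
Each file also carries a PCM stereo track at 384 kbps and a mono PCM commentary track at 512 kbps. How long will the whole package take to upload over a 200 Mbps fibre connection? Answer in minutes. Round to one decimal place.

Audio total: 384 + 512 = 896 kbps = 0.896 Mbps.
gameplay capture: 23.196 Mbps × 5940 s = 137784.2 Mb
TV episode: 14.696 Mbps × 3480 s = 51142.1 Mb
podcast episode with video: 2.896 Mbps × 1680 s = 4865.3 Mb
sports highlight package: 18.706 Mbps × 1200 s = 22447.2 Mb
Twitch VOD: 8.646 Mbps × 17760 s = 153553.0 Mb
wedding ceremony recording: 8.396 Mbps × 3480 s = 29218.1 Mb
Total: 399009.8 Mb = 49876.2 MB.
At 200 Mbps: 399009.8 / 200 = 1995 s ≈ 33.3 minutes.

33.3 minutes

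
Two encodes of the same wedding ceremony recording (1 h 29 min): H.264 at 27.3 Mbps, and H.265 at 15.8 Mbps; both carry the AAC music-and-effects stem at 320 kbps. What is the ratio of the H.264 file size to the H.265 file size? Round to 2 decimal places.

1.71

1 h 29 min = 89 min = 5340 s
Audio: 320 kbps = 0.320 Mbps.
H.264: 27.620 Mbps × 5340 s = 147490.8 Mb = 18.436 GB.
H.265: 16.120 Mbps × 5340 s = 86080.8 Mb = 10.760 GB.
Ratio: 18.436 / 10.760 = 1.713.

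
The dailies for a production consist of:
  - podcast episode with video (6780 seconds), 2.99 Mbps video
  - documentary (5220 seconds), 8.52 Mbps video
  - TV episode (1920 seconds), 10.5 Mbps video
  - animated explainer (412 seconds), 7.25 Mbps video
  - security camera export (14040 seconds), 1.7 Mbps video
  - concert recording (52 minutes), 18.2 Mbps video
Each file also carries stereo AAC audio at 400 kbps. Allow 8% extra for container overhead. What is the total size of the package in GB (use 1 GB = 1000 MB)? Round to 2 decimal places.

24.45 GB

Audio: 400 kbps = 0.400 Mbps.
podcast episode with video: 3.390 Mbps × 6780 s × 1.08 = 24822.9 Mb
documentary: 8.920 Mbps × 5220 s × 1.08 = 50287.4 Mb
TV episode: 10.900 Mbps × 1920 s × 1.08 = 22602.2 Mb
animated explainer: 7.650 Mbps × 412 s × 1.08 = 3403.9 Mb
security camera export: 2.100 Mbps × 14040 s × 1.08 = 31842.7 Mb
concert recording: 18.600 Mbps × 3120 s × 1.08 = 62674.6 Mb
Total: 195633.8 Mb = 24454.2 MB.
= 24.45 GB.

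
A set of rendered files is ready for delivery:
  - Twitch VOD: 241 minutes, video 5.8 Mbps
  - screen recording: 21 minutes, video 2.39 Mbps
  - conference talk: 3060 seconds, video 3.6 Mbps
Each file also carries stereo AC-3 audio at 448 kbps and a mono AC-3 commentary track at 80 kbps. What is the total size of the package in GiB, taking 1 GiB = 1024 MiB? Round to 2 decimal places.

12.55 GiB

Audio total: 448 + 80 = 528 kbps = 0.528 Mbps.
Twitch VOD: 6.328 Mbps × 14460 s = 91502.9 Mb
screen recording: 2.918 Mbps × 1260 s = 3676.7 Mb
conference talk: 4.128 Mbps × 3060 s = 12631.7 Mb
Total: 107811.2 Mb = 13476.4 MB.
= 12.55 GiB.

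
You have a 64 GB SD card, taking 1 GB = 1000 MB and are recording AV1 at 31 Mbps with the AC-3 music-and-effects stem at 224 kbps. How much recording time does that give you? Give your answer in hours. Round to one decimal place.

4.6 hours

Audio: 224 kbps = 0.224 Mbps.
Total bitrate: 31 + 0.224 = 31.224 Mbps.
Capacity: 64 GB = 512,000 Mb.
Recording time: 512,000 / 31.224 = 16,398 s ≈ 4.55 hours.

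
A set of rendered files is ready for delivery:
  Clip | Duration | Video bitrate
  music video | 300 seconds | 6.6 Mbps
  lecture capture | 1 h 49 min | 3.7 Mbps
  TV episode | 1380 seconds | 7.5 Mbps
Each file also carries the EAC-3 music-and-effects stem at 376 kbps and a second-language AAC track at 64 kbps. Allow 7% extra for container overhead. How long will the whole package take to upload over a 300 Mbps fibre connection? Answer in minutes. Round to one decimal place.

Audio total: 376 + 64 = 440 kbps = 0.440 Mbps.
music video: 7.040 Mbps × 300 s × 1.07 = 2259.8 Mb
lecture capture: 4.140 Mbps × 6540 s × 1.07 = 28970.9 Mb
TV episode: 7.940 Mbps × 1380 s × 1.07 = 11724.2 Mb
Total: 42954.9 Mb = 5369.4 MB.
At 300 Mbps: 42954.9 / 300 = 143 s ≈ 2.39 minutes.

2.4 minutes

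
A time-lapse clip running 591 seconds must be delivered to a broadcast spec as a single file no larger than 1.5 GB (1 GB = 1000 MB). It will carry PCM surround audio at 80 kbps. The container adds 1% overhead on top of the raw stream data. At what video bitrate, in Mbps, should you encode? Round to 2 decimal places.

20.02 Mbps

Budget: 1.5 GB = 12000.0 Mb.
Stream payload after overhead: 12000.0 / 1.01 = 11881.2 Mb.
Total bitrate budget: 11881.2 Mb / 591 s = 20.104 Mbps.
Audio: 80 kbps = 0.080 Mbps.
Video: 20.104 − 0.080 = 20.024 Mbps.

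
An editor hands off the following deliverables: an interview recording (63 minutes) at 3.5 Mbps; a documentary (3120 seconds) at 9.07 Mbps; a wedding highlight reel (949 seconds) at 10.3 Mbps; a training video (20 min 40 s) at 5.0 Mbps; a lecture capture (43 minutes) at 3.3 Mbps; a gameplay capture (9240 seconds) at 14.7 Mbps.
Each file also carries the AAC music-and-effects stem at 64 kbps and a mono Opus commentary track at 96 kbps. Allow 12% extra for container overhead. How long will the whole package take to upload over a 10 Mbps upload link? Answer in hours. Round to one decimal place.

Audio total: 64 + 96 = 160 kbps = 0.160 Mbps.
interview recording: 3.660 Mbps × 3780 s × 1.12 = 15495.0 Mb
documentary: 9.230 Mbps × 3120 s × 1.12 = 32253.3 Mb
wedding highlight reel: 10.460 Mbps × 949 s × 1.12 = 11117.7 Mb
training video: 5.160 Mbps × 1240 s × 1.12 = 7166.2 Mb
lecture capture: 3.460 Mbps × 2580 s × 1.12 = 9998.0 Mb
gameplay capture: 14.860 Mbps × 9240 s × 1.12 = 153783.2 Mb
Total: 229813.4 Mb = 28726.7 MB.
At 10 Mbps: 229813.4 / 10 = 22981 s ≈ 6.38 hours.

6.4 hours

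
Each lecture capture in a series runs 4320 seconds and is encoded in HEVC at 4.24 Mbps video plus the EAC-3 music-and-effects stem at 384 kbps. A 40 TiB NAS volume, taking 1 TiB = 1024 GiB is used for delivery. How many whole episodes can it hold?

17613

Audio: 384 kbps = 0.384 Mbps.
Total bitrate: 4.624 Mbps.
Per item: 4.624 Mbps × 4320 s = 19,976 Mb = 2,497 MB.
Capacity: 40 TiB = 351,843,721 Mb; 17613.60 items → 17613 complete.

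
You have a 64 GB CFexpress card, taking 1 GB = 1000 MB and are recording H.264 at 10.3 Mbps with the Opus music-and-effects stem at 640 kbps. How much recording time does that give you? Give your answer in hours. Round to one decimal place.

Audio: 640 kbps = 0.640 Mbps.
Total bitrate: 10.3 + 0.640 = 10.940 Mbps.
Capacity: 64 GB = 512,000 Mb.
Recording time: 512,000 / 10.940 = 46,801 s ≈ 13.0 hours.

13.0 hours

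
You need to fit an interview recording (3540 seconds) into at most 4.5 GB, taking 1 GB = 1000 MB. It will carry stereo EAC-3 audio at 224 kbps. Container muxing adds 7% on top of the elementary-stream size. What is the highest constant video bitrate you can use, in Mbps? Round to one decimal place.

9.3 Mbps

Budget: 4.5 GB = 36000.0 Mb.
Stream payload after overhead: 36000.0 / 1.07 = 33644.9 Mb.
Total bitrate budget: 33644.9 Mb / 3540 s = 9.504 Mbps.
Audio: 224 kbps = 0.224 Mbps.
Video: 9.504 − 0.224 = 9.280 Mbps.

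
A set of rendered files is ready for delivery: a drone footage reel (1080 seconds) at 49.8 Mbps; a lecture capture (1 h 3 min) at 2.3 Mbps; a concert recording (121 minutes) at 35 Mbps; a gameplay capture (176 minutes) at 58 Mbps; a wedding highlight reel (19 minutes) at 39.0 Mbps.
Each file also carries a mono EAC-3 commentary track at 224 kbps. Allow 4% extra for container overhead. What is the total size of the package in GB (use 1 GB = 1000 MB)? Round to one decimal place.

Audio: 224 kbps = 0.224 Mbps.
drone footage reel: 50.024 Mbps × 1080 s × 1.04 = 56187.0 Mb
lecture capture: 2.524 Mbps × 3780 s × 1.04 = 9922.3 Mb
concert recording: 35.224 Mbps × 7260 s × 1.04 = 265955.3 Mb
gameplay capture: 58.224 Mbps × 10560 s × 1.04 = 639439.3 Mb
wedding highlight reel: 39.224 Mbps × 1140 s × 1.04 = 46504.0 Mb
Total: 1018007.8 Mb = 127251.0 MB.
= 127.3 GB.

127.3 GB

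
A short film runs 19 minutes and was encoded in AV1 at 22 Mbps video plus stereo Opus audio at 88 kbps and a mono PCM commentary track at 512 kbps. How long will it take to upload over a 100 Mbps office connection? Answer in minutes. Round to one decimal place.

4.3 minutes

19 min = 1140 s
Audio total: 88 + 512 = 600 kbps = 0.600 Mbps.
Total bitrate: 22.600 Mbps.
File: 22.600 Mbps × 1140 s = 25764.0 Mb.
At 100 Mbps: 25764.0 / 100 = 257.6 s ≈ 4.29 minutes.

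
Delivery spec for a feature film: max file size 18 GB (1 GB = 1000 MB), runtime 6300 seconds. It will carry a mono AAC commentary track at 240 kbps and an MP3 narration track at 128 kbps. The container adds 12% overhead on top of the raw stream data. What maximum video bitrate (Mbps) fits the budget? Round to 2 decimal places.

20.04 Mbps

Budget: 18 GB = 144000.0 Mb.
Stream payload after overhead: 144000.0 / 1.12 = 128571.4 Mb.
Total bitrate budget: 128571.4 Mb / 6300 s = 20.408 Mbps.
Audio total: 240 + 128 = 368 kbps = 0.368 Mbps.
Video: 20.408 − 0.368 = 20.040 Mbps.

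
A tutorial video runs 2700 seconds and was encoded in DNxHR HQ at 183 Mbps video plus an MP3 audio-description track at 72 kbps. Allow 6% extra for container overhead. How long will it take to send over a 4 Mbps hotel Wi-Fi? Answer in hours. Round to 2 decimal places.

Audio: 72 kbps = 0.072 Mbps.
Total bitrate: 183.072 Mbps.
File: 183.072 Mbps × 2700 s = 494294.4 Mb.
With 6% container overhead: ×1.06. → 523952.1 Mb.
At 4 Mbps: 523952.1 / 4 = 130988.0 s ≈ 36.4 hours.

36.39 hours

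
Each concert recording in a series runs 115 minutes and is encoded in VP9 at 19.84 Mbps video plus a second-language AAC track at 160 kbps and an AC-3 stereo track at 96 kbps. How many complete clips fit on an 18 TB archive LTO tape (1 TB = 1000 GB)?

115 min = 6900 s
Audio total: 160 + 96 = 256 kbps = 0.256 Mbps.
Total bitrate: 20.096 Mbps.
Per item: 20.096 Mbps × 6900 s = 138,662 Mb = 17,333 MB.
Capacity: 18 TB = 144,000,000 Mb; 1038.49 items → 1038 complete.

1038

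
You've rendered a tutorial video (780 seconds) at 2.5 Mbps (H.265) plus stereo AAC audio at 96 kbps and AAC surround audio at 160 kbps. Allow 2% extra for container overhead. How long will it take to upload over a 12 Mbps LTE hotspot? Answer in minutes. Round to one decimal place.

Audio total: 96 + 160 = 256 kbps = 0.256 Mbps.
Total bitrate: 2.756 Mbps.
File: 2.756 Mbps × 780 s = 2149.7 Mb.
With 2% container overhead: ×1.02. → 2192.7 Mb.
At 12 Mbps: 2192.7 / 12 = 182.7 s ≈ 3.05 minutes.

3.0 minutes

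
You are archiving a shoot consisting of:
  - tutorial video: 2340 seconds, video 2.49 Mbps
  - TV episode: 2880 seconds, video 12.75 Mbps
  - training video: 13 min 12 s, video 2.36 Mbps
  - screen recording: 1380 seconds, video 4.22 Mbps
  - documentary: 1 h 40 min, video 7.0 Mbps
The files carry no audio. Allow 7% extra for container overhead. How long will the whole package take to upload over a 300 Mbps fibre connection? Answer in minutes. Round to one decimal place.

5.5 minutes

tutorial video: 2.490 Mbps × 2340 s × 1.07 = 6234.5 Mb
TV episode: 12.750 Mbps × 2880 s × 1.07 = 39290.4 Mb
training video: 2.360 Mbps × 792 s × 1.07 = 2000.0 Mb
screen recording: 4.220 Mbps × 1380 s × 1.07 = 6231.3 Mb
documentary: 7.000 Mbps × 6000 s × 1.07 = 44940.0 Mb
Total: 98696.1 Mb = 12337.0 MB.
At 300 Mbps: 98696.1 / 300 = 329 s ≈ 5.48 minutes.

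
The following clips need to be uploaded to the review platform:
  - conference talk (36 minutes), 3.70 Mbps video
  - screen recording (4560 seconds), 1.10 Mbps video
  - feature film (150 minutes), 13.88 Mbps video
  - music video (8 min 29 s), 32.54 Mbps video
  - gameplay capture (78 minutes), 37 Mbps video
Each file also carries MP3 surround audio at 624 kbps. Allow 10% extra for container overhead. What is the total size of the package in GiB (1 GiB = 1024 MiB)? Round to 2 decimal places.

43.63 GiB

Audio: 624 kbps = 0.624 Mbps.
conference talk: 4.324 Mbps × 2160 s × 1.10 = 10273.8 Mb
screen recording: 1.724 Mbps × 4560 s × 1.10 = 8647.6 Mb
feature film: 14.504 Mbps × 9000 s × 1.10 = 143589.6 Mb
music video: 33.164 Mbps × 509 s × 1.10 = 18568.5 Mb
gameplay capture: 37.624 Mbps × 4680 s × 1.10 = 193688.4 Mb
Total: 374767.9 Mb = 46846.0 MB.
= 43.63 GiB.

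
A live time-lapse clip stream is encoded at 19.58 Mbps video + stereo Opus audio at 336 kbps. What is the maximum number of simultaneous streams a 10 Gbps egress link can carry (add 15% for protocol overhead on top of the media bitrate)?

Audio: 336 kbps = 0.336 Mbps.
Per-viewer media rate: 19.916 Mbps.
On the wire with 15% overhead: 22.903 Mbps.
10 Gbps = 10,000 Mbps; 10,000 / 22.903 = 436.62 → 436 viewers.

436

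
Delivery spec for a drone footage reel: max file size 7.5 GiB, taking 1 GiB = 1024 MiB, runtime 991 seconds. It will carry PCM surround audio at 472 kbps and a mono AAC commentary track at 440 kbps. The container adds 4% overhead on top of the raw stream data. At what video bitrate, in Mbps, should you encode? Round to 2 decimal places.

61.60 Mbps

Budget: 7.5 GiB = 64424.5 Mb.
Stream payload after overhead: 64424.5 / 1.04 = 61946.6 Mb.
Total bitrate budget: 61946.6 Mb / 991 s = 62.509 Mbps.
Audio total: 472 + 440 = 912 kbps = 0.912 Mbps.
Video: 62.509 − 0.912 = 61.597 Mbps.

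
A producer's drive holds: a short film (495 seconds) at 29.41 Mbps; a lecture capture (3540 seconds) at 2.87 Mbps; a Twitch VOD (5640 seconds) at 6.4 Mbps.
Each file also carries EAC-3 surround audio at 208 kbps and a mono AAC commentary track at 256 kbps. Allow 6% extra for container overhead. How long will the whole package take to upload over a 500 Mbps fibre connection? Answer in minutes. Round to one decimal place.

2.3 minutes

Audio total: 208 + 256 = 464 kbps = 0.464 Mbps.
short film: 29.874 Mbps × 495 s × 1.06 = 15674.9 Mb
lecture capture: 3.334 Mbps × 3540 s × 1.06 = 12510.5 Mb
Twitch VOD: 6.864 Mbps × 5640 s × 1.06 = 41035.7 Mb
Total: 69221.1 Mb = 8652.6 MB.
At 500 Mbps: 69221.1 / 500 = 138 s ≈ 2.31 minutes.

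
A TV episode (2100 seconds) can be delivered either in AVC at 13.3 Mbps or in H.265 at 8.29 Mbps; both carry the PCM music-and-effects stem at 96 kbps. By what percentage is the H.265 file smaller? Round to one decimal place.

37.4%

Audio: 96 kbps = 0.096 Mbps.
AVC: 13.396 Mbps × 2100 s = 28131.6 Mb = 3.516 GB.
H.265: 8.386 Mbps × 2100 s = 17610.6 Mb = 2.201 GB.
Reduction: (1 − 2.201/3.516) × 100 = 37.40%.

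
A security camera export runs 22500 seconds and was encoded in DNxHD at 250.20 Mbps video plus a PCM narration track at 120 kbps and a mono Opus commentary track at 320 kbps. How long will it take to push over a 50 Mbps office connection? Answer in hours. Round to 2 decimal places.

31.33 hours

Audio total: 120 + 320 = 440 kbps = 0.440 Mbps.
Total bitrate: 250.640 Mbps.
File: 250.640 Mbps × 22500 s = 5639400.0 Mb.
At 50 Mbps: 5639400.0 / 50 = 112788.0 s ≈ 31.3 hours.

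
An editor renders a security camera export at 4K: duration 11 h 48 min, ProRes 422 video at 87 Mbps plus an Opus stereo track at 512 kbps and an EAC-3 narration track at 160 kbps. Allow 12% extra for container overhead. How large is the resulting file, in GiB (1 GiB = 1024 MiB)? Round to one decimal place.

485.6 GiB

11 h 48 min = 708 min = 42480 s
Audio total: 512 + 160 = 672 kbps = 0.672 Mbps.
Total bitrate: 87 + 0.672 = 87.672 Mbps.
Stream data: 87.672 Mbps × 42480 s = 3724306.6 Mb.
With 12% container overhead: ×1.12.
4,171,223 Mb = 521,402,918,400 bytes ÷ 1,073,741,824 = 485.6 GiB.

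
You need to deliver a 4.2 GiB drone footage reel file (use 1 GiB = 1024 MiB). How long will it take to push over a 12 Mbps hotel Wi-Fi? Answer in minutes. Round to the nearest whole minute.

File: 4.2 GiB = 36077.7 Mb.
At 12 Mbps: 36077.7 / 12 = 3006.5 s ≈ 50.1 minutes.

50 minutes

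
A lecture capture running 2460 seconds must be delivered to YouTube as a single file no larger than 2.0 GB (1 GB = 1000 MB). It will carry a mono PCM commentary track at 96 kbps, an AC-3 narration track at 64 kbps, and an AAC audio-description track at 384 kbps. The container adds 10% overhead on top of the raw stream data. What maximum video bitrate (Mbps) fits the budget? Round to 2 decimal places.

Budget: 2.0 GB = 16000.0 Mb.
Stream payload after overhead: 16000.0 / 1.10 = 14545.5 Mb.
Total bitrate budget: 14545.5 Mb / 2460 s = 5.913 Mbps.
Audio total: 96 + 64 + 384 = 544 kbps = 0.544 Mbps.
Video: 5.913 − 0.544 = 5.369 Mbps.

5.37 Mbps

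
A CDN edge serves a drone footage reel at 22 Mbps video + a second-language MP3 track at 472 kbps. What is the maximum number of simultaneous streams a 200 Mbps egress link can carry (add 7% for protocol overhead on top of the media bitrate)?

Audio: 472 kbps = 0.472 Mbps.
Per-viewer media rate: 22.472 Mbps.
On the wire with 7% overhead: 24.045 Mbps.
200 Mbps = 200.0 Mbps; 200.0 / 24.045 = 8.32 → 8 viewers.

8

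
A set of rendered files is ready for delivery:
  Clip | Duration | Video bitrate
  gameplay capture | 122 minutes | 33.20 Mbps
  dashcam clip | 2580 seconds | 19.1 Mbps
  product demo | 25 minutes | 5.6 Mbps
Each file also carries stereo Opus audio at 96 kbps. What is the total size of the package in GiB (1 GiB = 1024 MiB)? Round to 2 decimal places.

Audio: 96 kbps = 0.096 Mbps.
gameplay capture: 33.296 Mbps × 7320 s = 243726.7 Mb
dashcam clip: 19.196 Mbps × 2580 s = 49525.7 Mb
product demo: 5.696 Mbps × 1500 s = 8544.0 Mb
Total: 301796.4 Mb = 37724.6 MB.
= 35.13 GiB.

35.13 GiB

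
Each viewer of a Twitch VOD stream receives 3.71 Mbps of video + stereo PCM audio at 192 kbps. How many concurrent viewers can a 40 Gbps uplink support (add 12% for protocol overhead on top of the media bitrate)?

Audio: 192 kbps = 0.192 Mbps.
Per-viewer media rate: 3.902 Mbps.
On the wire with 12% overhead: 4.370 Mbps.
40 Gbps = 40,000 Mbps; 40,000 / 4.370 = 9152.82 → 9152 viewers.

9152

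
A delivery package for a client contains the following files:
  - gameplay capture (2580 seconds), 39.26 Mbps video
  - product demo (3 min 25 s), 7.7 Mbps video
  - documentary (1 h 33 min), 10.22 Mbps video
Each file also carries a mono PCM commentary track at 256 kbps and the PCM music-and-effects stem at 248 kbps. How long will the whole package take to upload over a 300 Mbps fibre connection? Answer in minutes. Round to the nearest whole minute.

9 minutes

Audio total: 256 + 248 = 504 kbps = 0.504 Mbps.
gameplay capture: 39.764 Mbps × 2580 s = 102591.1 Mb
product demo: 8.204 Mbps × 205 s = 1681.8 Mb
documentary: 10.724 Mbps × 5580 s = 59839.9 Mb
Total: 164112.9 Mb = 20514.1 MB.
At 300 Mbps: 164112.9 / 300 = 547 s ≈ 9.12 minutes.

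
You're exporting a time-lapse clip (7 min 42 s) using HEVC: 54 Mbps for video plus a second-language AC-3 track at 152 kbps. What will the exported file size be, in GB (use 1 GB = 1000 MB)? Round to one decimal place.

3.1 GB

7 min 42 s = 462 s
Audio: 152 kbps = 0.152 Mbps.
Total bitrate: 54 + 0.152 = 54.152 Mbps.
Stream data: 54.152 Mbps × 462 s = 25018.2 Mb.
25,018 Mb ÷ 8 = 3,127 MB → 3.127 GB.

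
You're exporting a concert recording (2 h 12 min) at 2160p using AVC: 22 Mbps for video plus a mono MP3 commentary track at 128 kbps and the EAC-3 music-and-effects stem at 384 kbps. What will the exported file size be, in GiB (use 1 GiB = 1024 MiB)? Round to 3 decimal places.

2 h 12 min = 132 min = 7920 s
Audio total: 128 + 384 = 512 kbps = 0.512 Mbps.
Total bitrate: 22 + 0.512 = 22.512 Mbps.
Stream data: 22.512 Mbps × 7920 s = 178295.0 Mb.
178,295 Mb = 22,286,880,000 bytes ÷ 1,073,741,824 = 20.76 GiB.

20.756 GiB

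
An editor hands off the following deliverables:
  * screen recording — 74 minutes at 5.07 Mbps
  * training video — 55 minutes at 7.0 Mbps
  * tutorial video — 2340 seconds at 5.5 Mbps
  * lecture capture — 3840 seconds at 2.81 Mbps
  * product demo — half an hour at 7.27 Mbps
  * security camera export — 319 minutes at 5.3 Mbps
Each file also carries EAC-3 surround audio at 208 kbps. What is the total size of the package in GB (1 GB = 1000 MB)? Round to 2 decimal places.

Audio: 208 kbps = 0.208 Mbps.
screen recording: 5.278 Mbps × 4440 s = 23434.3 Mb
training video: 7.208 Mbps × 3300 s = 23786.4 Mb
tutorial video: 5.708 Mbps × 2340 s = 13356.7 Mb
lecture capture: 3.018 Mbps × 3840 s = 11589.1 Mb
product demo: 7.478 Mbps × 1800 s = 13460.4 Mb
security camera export: 5.508 Mbps × 19140 s = 105423.1 Mb
Total: 191050.1 Mb = 23881.3 MB.
= 23.88 GB.

23.88 GB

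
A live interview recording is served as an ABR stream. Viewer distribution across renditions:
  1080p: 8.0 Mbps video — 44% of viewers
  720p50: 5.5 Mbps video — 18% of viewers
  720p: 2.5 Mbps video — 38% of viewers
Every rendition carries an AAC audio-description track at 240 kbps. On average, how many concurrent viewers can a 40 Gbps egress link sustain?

Audio: 240 kbps = 0.240 Mbps.
Average per-viewer bitrate: 0.44×8.240 + 0.18×5.740 + 0.38×2.740 = 5.700 Mbps.
40 Gbps = 40,000 Mbps; 40,000 / 5.700 = 7017.54 → 7017.

7017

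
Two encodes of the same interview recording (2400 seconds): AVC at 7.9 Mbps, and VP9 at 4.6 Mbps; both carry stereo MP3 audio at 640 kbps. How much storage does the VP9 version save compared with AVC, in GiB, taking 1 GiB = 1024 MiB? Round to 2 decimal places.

Audio: 640 kbps = 0.640 Mbps.
AVC: 8.540 Mbps × 2400 s = 20496.0 Mb = 2.386 GiB.
VP9: 5.240 Mbps × 2400 s = 12576.0 Mb = 1.464 GiB.
Saving: 2.386 − 1.464 = 0.922 GiB.

0.92 GiB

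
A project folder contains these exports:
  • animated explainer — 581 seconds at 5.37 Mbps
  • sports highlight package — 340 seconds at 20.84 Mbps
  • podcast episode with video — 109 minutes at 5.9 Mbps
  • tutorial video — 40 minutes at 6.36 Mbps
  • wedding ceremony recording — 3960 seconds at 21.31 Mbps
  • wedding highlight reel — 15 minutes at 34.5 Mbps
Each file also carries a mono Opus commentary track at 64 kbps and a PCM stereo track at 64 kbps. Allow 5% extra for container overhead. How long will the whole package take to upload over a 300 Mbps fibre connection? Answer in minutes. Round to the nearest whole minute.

Audio total: 64 + 64 = 128 kbps = 0.128 Mbps.
animated explainer: 5.498 Mbps × 581 s × 1.05 = 3354.1 Mb
sports highlight package: 20.968 Mbps × 340 s × 1.05 = 7485.6 Mb
podcast episode with video: 6.028 Mbps × 6540 s × 1.05 = 41394.3 Mb
tutorial video: 6.488 Mbps × 2400 s × 1.05 = 16349.8 Mb
wedding ceremony recording: 21.438 Mbps × 3960 s × 1.05 = 89139.2 Mb
wedding highlight reel: 34.628 Mbps × 900 s × 1.05 = 32723.5 Mb
Total: 190446.3 Mb = 23805.8 MB.
At 300 Mbps: 190446.3 / 300 = 635 s ≈ 10.6 minutes.

11 minutes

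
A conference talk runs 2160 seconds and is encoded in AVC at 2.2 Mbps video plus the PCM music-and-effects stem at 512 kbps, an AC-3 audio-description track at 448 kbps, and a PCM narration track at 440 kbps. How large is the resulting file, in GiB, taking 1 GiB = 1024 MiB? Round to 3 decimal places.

0.905 GiB

Audio total: 512 + 448 + 440 = 1400 kbps = 1.400 Mbps.
Total bitrate: 2.2 + 1.400 = 3.600 Mbps.
Stream data: 3.600 Mbps × 2160 s = 7776.0 Mb.
7,776 Mb = 972,000,000 bytes ÷ 1,073,741,824 = 0.9052 GiB.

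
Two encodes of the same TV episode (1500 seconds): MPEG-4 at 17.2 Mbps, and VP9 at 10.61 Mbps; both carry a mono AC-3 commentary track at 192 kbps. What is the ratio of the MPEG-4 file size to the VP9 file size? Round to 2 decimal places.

Audio: 192 kbps = 0.192 Mbps.
MPEG-4: 17.392 Mbps × 1500 s = 26088.0 Mb = 3.261 GB.
VP9: 10.802 Mbps × 1500 s = 16203.0 Mb = 2.025 GB.
Ratio: 3.261 / 2.025 = 1.610.

1.61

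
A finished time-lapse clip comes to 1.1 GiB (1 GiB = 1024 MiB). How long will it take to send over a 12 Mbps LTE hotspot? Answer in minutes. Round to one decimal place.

File: 1.1 GiB = 9448.9 Mb.
At 12 Mbps: 9448.9 / 12 = 787.4 s ≈ 13.1 minutes.

13.1 minutes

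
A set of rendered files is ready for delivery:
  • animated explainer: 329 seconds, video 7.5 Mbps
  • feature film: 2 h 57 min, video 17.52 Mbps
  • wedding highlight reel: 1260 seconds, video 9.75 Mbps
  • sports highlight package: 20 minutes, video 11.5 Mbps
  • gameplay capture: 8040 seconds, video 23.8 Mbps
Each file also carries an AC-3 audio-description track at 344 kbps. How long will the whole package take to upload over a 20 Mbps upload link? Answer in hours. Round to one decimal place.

Audio: 344 kbps = 0.344 Mbps.
animated explainer: 7.844 Mbps × 329 s = 2580.7 Mb
feature film: 17.864 Mbps × 10620 s = 189715.7 Mb
wedding highlight reel: 10.094 Mbps × 1260 s = 12718.4 Mb
sports highlight package: 11.844 Mbps × 1200 s = 14212.8 Mb
gameplay capture: 24.144 Mbps × 8040 s = 194117.8 Mb
Total: 413345.4 Mb = 51668.2 MB.
At 20 Mbps: 413345.4 / 20 = 20667 s ≈ 5.74 hours.

5.7 hours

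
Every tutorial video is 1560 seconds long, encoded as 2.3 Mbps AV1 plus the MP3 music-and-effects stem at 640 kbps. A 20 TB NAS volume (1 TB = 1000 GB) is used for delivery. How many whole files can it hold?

Audio: 640 kbps = 0.640 Mbps.
Total bitrate: 2.940 Mbps.
Per item: 2.940 Mbps × 1560 s = 4,586 Mb = 573.3 MB.
Capacity: 20 TB = 160,000,000 Mb; 34885.75 items → 34885 complete.

34885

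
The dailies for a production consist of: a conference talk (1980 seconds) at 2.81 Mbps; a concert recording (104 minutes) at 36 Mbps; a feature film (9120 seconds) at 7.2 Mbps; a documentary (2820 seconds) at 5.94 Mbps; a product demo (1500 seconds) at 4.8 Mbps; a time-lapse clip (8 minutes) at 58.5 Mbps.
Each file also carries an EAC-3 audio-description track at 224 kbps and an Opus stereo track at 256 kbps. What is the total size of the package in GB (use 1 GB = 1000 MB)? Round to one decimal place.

Audio total: 224 + 256 = 480 kbps = 0.480 Mbps.
conference talk: 3.290 Mbps × 1980 s = 6514.2 Mb
concert recording: 36.480 Mbps × 6240 s = 227635.2 Mb
feature film: 7.680 Mbps × 9120 s = 70041.6 Mb
documentary: 6.420 Mbps × 2820 s = 18104.4 Mb
product demo: 5.280 Mbps × 1500 s = 7920.0 Mb
time-lapse clip: 58.980 Mbps × 480 s = 28310.4 Mb
Total: 358525.8 Mb = 44815.7 MB.
= 44.82 GB.

44.8 GB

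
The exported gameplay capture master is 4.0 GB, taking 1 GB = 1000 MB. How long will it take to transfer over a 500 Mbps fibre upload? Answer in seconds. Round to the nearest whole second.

File: 4.0 GB = 32000.0 Mb.
At 500 Mbps: 32000.0 / 500 = 64.0 s ≈ 64 seconds.

64 seconds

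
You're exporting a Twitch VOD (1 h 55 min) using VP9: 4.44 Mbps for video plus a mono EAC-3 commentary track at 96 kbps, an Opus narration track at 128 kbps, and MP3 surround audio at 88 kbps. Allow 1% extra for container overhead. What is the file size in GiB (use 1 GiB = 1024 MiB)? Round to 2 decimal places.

3.86 GiB

1 h 55 min = 115 min = 6900 s
Audio total: 96 + 128 + 88 = 312 kbps = 0.312 Mbps.
Total bitrate: 4.44 + 0.312 = 4.752 Mbps.
Stream data: 4.752 Mbps × 6900 s = 32788.8 Mb.
With 1% container overhead: ×1.01.
33,117 Mb = 4,139,586,000 bytes ÷ 1,073,741,824 = 3.855 GiB.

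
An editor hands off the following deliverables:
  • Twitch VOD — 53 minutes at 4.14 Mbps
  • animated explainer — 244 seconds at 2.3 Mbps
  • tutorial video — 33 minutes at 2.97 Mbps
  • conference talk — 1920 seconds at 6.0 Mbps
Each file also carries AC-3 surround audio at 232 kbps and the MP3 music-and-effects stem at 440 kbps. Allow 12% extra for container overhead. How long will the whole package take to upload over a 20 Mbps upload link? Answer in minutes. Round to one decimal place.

Audio total: 232 + 440 = 672 kbps = 0.672 Mbps.
Twitch VOD: 4.812 Mbps × 3180 s × 1.12 = 17138.4 Mb
animated explainer: 2.972 Mbps × 244 s × 1.12 = 812.2 Mb
tutorial video: 3.642 Mbps × 1980 s × 1.12 = 8076.5 Mb
conference talk: 6.672 Mbps × 1920 s × 1.12 = 14347.5 Mb
Total: 40374.6 Mb = 5046.8 MB.
At 20 Mbps: 40374.6 / 20 = 2019 s ≈ 33.6 minutes.

33.6 minutes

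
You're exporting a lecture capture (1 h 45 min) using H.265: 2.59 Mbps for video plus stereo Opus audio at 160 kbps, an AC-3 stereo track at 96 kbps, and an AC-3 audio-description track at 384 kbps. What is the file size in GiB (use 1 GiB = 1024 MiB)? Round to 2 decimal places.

1 h 45 min = 105 min = 6300 s
Audio total: 160 + 96 + 384 = 640 kbps = 0.640 Mbps.
Total bitrate: 2.59 + 0.640 = 3.230 Mbps.
Stream data: 3.230 Mbps × 6300 s = 20349.0 Mb.
20,349 Mb = 2,543,625,000 bytes ÷ 1,073,741,824 = 2.369 GiB.

2.37 GiB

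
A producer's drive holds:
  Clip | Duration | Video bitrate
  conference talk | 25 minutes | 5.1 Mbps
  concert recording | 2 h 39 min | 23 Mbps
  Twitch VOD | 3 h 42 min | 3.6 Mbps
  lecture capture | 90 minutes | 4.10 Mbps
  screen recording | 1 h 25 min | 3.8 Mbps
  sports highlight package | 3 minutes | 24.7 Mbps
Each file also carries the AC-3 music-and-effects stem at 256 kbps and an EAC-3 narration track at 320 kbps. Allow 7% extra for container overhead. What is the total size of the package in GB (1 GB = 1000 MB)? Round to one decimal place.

45.6 GB

Audio total: 256 + 320 = 576 kbps = 0.576 Mbps.
conference talk: 5.676 Mbps × 1500 s × 1.07 = 9110.0 Mb
concert recording: 23.576 Mbps × 9540 s × 1.07 = 240659.1 Mb
Twitch VOD: 4.176 Mbps × 13320 s × 1.07 = 59518.0 Mb
lecture capture: 4.676 Mbps × 5400 s × 1.07 = 27017.9 Mb
screen recording: 4.376 Mbps × 5100 s × 1.07 = 23879.8 Mb
sports highlight package: 25.276 Mbps × 180 s × 1.07 = 4868.2 Mb
Total: 365053.0 Mb = 45631.6 MB.
= 45.63 GB.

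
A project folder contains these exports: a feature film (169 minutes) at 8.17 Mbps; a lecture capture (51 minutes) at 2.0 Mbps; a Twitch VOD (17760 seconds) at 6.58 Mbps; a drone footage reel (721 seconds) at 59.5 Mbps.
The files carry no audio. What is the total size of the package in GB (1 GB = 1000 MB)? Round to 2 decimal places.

feature film: 8.170 Mbps × 10140 s = 82843.8 Mb
lecture capture: 2.000 Mbps × 3060 s = 6120.0 Mb
Twitch VOD: 6.580 Mbps × 17760 s = 116860.8 Mb
drone footage reel: 59.500 Mbps × 721 s = 42899.5 Mb
Total: 248724.1 Mb = 31090.5 MB.
= 31.09 GB.

31.09 GB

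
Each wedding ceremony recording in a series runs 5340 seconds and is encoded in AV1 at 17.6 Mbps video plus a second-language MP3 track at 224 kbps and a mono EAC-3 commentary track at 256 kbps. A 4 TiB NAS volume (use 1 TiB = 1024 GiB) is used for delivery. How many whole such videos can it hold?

Audio total: 224 + 256 = 480 kbps = 0.480 Mbps.
Total bitrate: 18.080 Mbps.
Per item: 18.080 Mbps × 5340 s = 96,547 Mb = 12,068 MB.
Capacity: 4 TiB = 35,184,372 Mb; 364.43 items → 364 complete.

364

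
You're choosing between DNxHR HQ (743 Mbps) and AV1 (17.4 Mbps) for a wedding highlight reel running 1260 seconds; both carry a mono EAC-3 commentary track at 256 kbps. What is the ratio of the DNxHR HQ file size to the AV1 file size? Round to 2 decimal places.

Audio: 256 kbps = 0.256 Mbps.
DNxHR HQ: 743.256 Mbps × 1260 s = 936502.6 Mb = 117.063 GB.
AV1: 17.656 Mbps × 1260 s = 22246.6 Mb = 2.781 GB.
Ratio: 117.063 / 2.781 = 42.097.

42.10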